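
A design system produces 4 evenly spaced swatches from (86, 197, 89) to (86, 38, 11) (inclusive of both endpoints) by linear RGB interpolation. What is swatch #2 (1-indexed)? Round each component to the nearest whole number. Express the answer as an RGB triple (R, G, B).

With 4 swatches and endpoints inclusive, swatch 2 sits at t = (2 − 1)/(4 − 1) = 1/3 ≈ 0.3333.
R = 86 + 0.3333 × (86 − 86) = 86 → 86
G = 197 + 0.3333 × (38 − 197) = 144.005 → 144
B = 89 + 0.3333 × (11 − 89) = 63.003 → 63

(86, 144, 63)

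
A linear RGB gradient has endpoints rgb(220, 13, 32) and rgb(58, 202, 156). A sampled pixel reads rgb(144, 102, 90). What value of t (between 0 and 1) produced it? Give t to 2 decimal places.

Invert the lerp on the G channel (largest span, 189): t = (102 − 13) / (202 − 13) = 89/189 = 0.4709.
Check on R: (144 − 220)/(58 − 220) = 0.4691 ✓

0.47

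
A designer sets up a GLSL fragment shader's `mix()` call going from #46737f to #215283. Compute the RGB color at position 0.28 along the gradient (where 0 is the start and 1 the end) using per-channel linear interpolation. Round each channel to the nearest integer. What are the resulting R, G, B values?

(60, 106, 128)

#46737f → (70, 115, 127); #215283 → (33, 82, 131).
R = 70 + 0.28 × (33 − 70) = 70 + 0.28 × -37 = 59.64 → 60
G = 115 + 0.28 × (82 − 115) = 115 + 0.28 × -33 = 105.76 → 106
B = 127 + 0.28 × (131 − 127) = 127 + 0.28 × 4 = 128.12 → 128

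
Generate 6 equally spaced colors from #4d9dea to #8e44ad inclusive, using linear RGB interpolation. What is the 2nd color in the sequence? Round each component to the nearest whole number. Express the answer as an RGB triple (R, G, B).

(90, 139, 222)

With 6 swatches and endpoints inclusive, swatch 2 sits at t = (2 − 1)/(6 − 1) = 1/5 ≈ 0.2.
#4d9dea → (77, 157, 234); #8e44ad → (142, 68, 173).
R = 77 + 0.2 × (142 − 77) = 90 → 90
G = 157 + 0.2 × (68 − 157) = 139.2 → 139
B = 234 + 0.2 × (173 − 234) = 221.8 → 222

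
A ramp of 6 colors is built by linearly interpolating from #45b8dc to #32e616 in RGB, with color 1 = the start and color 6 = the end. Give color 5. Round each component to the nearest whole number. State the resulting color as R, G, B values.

(54, 221, 62)

With 6 swatches and endpoints inclusive, swatch 5 sits at t = (5 − 1)/(6 − 1) = 4/5 ≈ 0.8.
#45b8dc → (69, 184, 220); #32e616 → (50, 230, 22).
R = 69 + 0.8 × (50 − 69) = 53.8 → 54
G = 184 + 0.8 × (230 − 184) = 220.8 → 221
B = 220 + 0.8 × (22 − 220) = 61.6 → 62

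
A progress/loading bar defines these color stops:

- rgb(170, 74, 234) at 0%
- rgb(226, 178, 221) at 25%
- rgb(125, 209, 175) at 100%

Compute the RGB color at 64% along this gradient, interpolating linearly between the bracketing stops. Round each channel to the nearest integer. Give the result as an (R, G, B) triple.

64% lies between the 25% and 100% stops, so the local fraction is t = (64 − 25)/(100 − 25) = 39/75 ≈ 0.52.
R = 226 + 0.52 × (125 − 226) = 173.48 → 173
G = 178 + 0.52 × (209 − 178) = 194.12 → 194
B = 221 + 0.52 × (175 − 221) = 197.08 → 197

(173, 194, 197)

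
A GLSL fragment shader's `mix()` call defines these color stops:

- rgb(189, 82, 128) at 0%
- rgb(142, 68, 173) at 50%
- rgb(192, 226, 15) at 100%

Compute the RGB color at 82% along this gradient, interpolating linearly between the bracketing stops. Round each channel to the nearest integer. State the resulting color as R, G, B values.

(174, 169, 72)

82% lies between the 50% and 100% stops, so the local fraction is t = (82 − 50)/(100 − 50) = 32/50 ≈ 0.64.
R = 142 + 0.64 × (192 − 142) = 174 → 174
G = 68 + 0.64 × (226 − 68) = 169.12 → 169
B = 173 + 0.64 × (15 − 173) = 71.88 → 72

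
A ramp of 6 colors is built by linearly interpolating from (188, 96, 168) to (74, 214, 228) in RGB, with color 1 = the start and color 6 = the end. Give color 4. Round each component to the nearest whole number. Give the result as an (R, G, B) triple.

(120, 167, 204)

With 6 swatches and endpoints inclusive, swatch 4 sits at t = (4 − 1)/(6 − 1) = 3/5 ≈ 0.6.
R = 188 + 0.6 × (74 − 188) = 119.6 → 120
G = 96 + 0.6 × (214 − 96) = 166.8 → 167
B = 168 + 0.6 × (228 − 168) = 204 → 204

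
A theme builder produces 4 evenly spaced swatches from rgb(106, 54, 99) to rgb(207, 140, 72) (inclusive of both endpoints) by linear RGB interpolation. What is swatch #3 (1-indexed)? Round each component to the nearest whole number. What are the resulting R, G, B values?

(173, 111, 81)

With 4 swatches and endpoints inclusive, swatch 3 sits at t = (3 − 1)/(4 − 1) = 2/3 ≈ 0.6667.
R = 106 + 0.6667 × (207 − 106) = 173.337 → 173
G = 54 + 0.6667 × (140 − 54) = 111.336 → 111
B = 99 + 0.6667 × (72 − 99) = 80.999 → 81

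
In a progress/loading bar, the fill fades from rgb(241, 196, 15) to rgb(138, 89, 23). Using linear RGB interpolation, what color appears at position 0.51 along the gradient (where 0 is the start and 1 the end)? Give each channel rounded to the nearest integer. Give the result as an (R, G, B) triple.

R = 241 + 0.51 × (138 − 241) = 241 + 0.51 × -103 = 188.47 → 188
G = 196 + 0.51 × (89 − 196) = 196 + 0.51 × -107 = 141.43 → 141
B = 15 + 0.51 × (23 − 15) = 15 + 0.51 × 8 = 19.08 → 19

(188, 141, 19)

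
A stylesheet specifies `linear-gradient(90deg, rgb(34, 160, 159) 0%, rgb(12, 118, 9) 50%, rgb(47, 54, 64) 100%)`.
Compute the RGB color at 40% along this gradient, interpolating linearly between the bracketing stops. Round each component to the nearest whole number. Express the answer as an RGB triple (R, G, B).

40% lies between the 0% and 50% stops, so the local fraction is t = (40 − 0)/(50 − 0) = 40/50 ≈ 0.8.
R = 34 + 0.8 × (12 − 34) = 16.4 → 16
G = 160 + 0.8 × (118 − 160) = 126.4 → 126
B = 159 + 0.8 × (9 − 159) = 39 → 39

(16, 126, 39)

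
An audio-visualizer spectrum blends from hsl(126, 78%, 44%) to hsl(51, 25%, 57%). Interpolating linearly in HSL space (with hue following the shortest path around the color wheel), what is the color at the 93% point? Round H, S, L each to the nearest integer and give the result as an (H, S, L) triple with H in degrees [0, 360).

Hue arc: Δh = 51 − 126 = -75° (|Δh| ≤ 180, already the shorter path).
H = 126 + 0.93 × (-75) = 56.25 → 56°
S = 78 + 0.93 × (25 − 78) = 28.71 → 29%
L = 44 + 0.93 × (57 − 44) = 56.09 → 56%

(56, 29, 56)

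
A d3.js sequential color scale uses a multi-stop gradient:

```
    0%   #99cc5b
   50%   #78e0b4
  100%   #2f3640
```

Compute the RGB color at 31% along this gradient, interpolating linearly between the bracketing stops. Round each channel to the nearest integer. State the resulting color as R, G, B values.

(133, 216, 146)

31% lies between the 0% and 50% stops, so the local fraction is t = (31 − 0)/(50 − 0) = 31/50 ≈ 0.62.
#99cc5b → (153, 204, 91); #78e0b4 → (120, 224, 180).
R = 153 + 0.62 × (120 − 153) = 132.54 → 133
G = 204 + 0.62 × (224 − 204) = 216.4 → 216
B = 91 + 0.62 × (180 − 91) = 146.18 → 146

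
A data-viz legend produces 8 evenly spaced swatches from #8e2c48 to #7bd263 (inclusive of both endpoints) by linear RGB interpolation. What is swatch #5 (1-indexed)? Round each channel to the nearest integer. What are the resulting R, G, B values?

(131, 139, 87)

With 8 swatches and endpoints inclusive, swatch 5 sits at t = (5 − 1)/(8 − 1) = 4/7 ≈ 0.5714.
#8e2c48 → (142, 44, 72); #7bd263 → (123, 210, 99).
R = 142 + 0.5714 × (123 − 142) = 131.143 → 131
G = 44 + 0.5714 × (210 − 44) = 138.852 → 139
B = 72 + 0.5714 × (99 − 72) = 87.428 → 87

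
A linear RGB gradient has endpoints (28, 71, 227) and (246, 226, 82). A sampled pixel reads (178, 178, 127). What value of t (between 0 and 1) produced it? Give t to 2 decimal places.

Invert the lerp on the R channel (largest span, 218): t = (178 − 28) / (246 − 28) = 150/218 = 0.68807.
Check on G: (178 − 71)/(226 − 71) = 0.6903 ✓

0.69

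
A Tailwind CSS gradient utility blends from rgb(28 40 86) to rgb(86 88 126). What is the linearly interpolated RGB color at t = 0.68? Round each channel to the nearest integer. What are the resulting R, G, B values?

(67, 73, 113)

R = 28 + 0.68 × (86 − 28) = 28 + 0.68 × 58 = 67.44 → 67
G = 40 + 0.68 × (88 − 40) = 40 + 0.68 × 48 = 72.64 → 73
B = 86 + 0.68 × (126 − 86) = 86 + 0.68 × 40 = 113.2 → 113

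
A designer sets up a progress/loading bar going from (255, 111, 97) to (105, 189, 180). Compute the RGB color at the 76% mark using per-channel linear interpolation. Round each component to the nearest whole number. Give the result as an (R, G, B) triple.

(141, 170, 160)

76% corresponds to t = 0.76.
R = 255 + 0.76 × (105 − 255) = 255 + 0.76 × -150 = 141 → 141
G = 111 + 0.76 × (189 − 111) = 111 + 0.76 × 78 = 170.28 → 170
B = 97 + 0.76 × (180 − 97) = 97 + 0.76 × 83 = 160.08 → 160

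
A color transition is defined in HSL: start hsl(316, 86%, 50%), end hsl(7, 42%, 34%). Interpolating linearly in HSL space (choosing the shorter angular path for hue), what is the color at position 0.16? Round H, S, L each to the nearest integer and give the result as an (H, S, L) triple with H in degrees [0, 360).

Hue: 7 − 316 = -309°, but |-309| > 180 so the shorter arc goes the other way: Δh = -309 + 360 = 51°.
H = 316 + 0.16 × (51) = 324.16 → 324°
S = 86 + 0.16 × (42 − 86) = 78.96 → 79%
L = 50 + 0.16 × (34 − 50) = 47.44 → 47%

(324, 79, 47)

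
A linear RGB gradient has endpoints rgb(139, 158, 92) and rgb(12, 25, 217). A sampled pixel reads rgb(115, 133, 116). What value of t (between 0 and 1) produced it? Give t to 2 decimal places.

Invert the lerp on the G channel (largest span, 133): t = (133 − 158) / (25 − 158) = -25/-133 = 0.18797.
Check on R: (115 − 139)/(12 − 139) = 0.189 ✓

0.19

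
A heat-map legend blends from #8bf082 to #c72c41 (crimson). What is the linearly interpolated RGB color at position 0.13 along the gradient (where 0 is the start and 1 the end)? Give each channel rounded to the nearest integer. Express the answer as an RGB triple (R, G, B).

(147, 215, 122)

#8bf082 → (139, 240, 130); #c72c41 → (199, 44, 65).
R = 139 + 0.13 × (199 − 139) = 139 + 0.13 × 60 = 146.8 → 147
G = 240 + 0.13 × (44 − 240) = 240 + 0.13 × -196 = 214.52 → 215
B = 130 + 0.13 × (65 − 130) = 130 + 0.13 × -65 = 121.55 → 122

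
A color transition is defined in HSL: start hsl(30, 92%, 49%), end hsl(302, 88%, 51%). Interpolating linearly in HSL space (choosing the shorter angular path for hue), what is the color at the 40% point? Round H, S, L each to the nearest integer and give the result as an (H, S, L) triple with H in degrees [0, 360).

(355, 90, 50)

Hue: 302 − 30 = 272°, but |272| > 180 so the shorter arc goes the other way: Δh = 272 − 360 = -88°.
H = 30 + 0.4 × (-88) = -5.2 → -5 → -5 mod 360 = 355°
S = 92 + 0.4 × (88 − 92) = 90.4 → 90%
L = 49 + 0.4 × (51 − 49) = 49.8 → 50%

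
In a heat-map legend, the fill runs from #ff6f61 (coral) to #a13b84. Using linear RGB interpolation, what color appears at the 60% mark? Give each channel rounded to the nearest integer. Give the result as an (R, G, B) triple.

#ff6f61 → (255, 111, 97); #a13b84 → (161, 59, 132).
60% corresponds to t = 0.6.
R = 255 + 0.6 × (161 − 255) = 255 + 0.6 × -94 = 198.6 → 199
G = 111 + 0.6 × (59 − 111) = 111 + 0.6 × -52 = 79.8 → 80
B = 97 + 0.6 × (132 − 97) = 97 + 0.6 × 35 = 118 → 118
So the blended color is (199, 80, 118), about #c75076.

(199, 80, 118)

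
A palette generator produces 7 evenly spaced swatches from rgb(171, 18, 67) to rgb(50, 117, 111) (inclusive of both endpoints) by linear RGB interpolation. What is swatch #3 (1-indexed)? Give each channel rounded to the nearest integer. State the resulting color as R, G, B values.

(131, 51, 82)

With 7 swatches and endpoints inclusive, swatch 3 sits at t = (3 − 1)/(7 − 1) = 2/6 ≈ 0.3333.
R = 171 + 0.3333 × (50 − 171) = 130.671 → 131
G = 18 + 0.3333 × (117 − 18) = 50.997 → 51
B = 67 + 0.3333 × (111 − 67) = 81.665 → 82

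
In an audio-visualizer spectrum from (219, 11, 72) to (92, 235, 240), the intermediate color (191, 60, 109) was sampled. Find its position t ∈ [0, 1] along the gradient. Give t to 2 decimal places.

0.22

Invert the lerp on the G channel (largest span, 224): t = (60 − 11) / (235 − 11) = 49/224 = 0.21875.
Check on R: (191 − 219)/(92 − 219) = 0.2205 ✓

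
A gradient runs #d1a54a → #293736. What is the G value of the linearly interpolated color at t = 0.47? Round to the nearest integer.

G₁ = 165 (from #d1a54a), G₂ = 55 (from #293736).
G = 165 + 0.47 × (55 − 165) = 113.3 → 113

113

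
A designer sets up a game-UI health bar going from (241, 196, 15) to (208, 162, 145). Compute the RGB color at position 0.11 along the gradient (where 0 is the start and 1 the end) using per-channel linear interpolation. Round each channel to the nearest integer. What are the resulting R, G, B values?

R = 241 + 0.11 × (208 − 241) = 241 + 0.11 × -33 = 237.37 → 237
G = 196 + 0.11 × (162 − 196) = 196 + 0.11 × -34 = 192.26 → 192
B = 15 + 0.11 × (145 − 15) = 15 + 0.11 × 130 = 29.3 → 29

(237, 192, 29)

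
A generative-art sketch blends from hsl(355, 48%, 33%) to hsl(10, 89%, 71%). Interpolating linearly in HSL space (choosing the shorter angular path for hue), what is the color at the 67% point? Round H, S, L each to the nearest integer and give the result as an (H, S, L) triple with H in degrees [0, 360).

Hue: 10 − 355 = -345°, but |-345| > 180 so the shorter arc goes the other way: Δh = -345 + 360 = 15°.
H = 355 + 0.67 × (15) = 365.05 → 365 → 365 mod 360 = 5°
S = 48 + 0.67 × (89 − 48) = 75.47 → 75%
L = 33 + 0.67 × (71 − 33) = 58.46 → 58%

(5, 75, 58)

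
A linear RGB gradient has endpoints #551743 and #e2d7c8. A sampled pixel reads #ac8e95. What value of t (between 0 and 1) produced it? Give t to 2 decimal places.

0.62

Invert the lerp on the G channel (largest span, 192): t = (142 − 23) / (215 − 23) = 119/192 = 0.61979.
Check on R: (172 − 85)/(226 − 85) = 0.617 ✓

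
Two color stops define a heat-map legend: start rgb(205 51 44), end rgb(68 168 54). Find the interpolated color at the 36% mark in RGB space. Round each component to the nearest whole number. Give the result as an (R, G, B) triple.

36% corresponds to t = 0.36.
R = 205 + 0.36 × (68 − 205) = 205 + 0.36 × -137 = 155.68 → 156
G = 51 + 0.36 × (168 − 51) = 51 + 0.36 × 117 = 93.12 → 93
B = 44 + 0.36 × (54 − 44) = 44 + 0.36 × 10 = 47.6 → 48

(156, 93, 48)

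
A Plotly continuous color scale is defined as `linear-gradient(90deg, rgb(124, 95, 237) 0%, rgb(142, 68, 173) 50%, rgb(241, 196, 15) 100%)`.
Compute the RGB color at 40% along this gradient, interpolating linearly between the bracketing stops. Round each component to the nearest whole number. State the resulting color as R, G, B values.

40% lies between the 0% and 50% stops, so the local fraction is t = (40 − 0)/(50 − 0) = 40/50 ≈ 0.8.
R = 124 + 0.8 × (142 − 124) = 138.4 → 138
G = 95 + 0.8 × (68 − 95) = 73.4 → 73
B = 237 + 0.8 × (173 − 237) = 185.8 → 186

(138, 73, 186)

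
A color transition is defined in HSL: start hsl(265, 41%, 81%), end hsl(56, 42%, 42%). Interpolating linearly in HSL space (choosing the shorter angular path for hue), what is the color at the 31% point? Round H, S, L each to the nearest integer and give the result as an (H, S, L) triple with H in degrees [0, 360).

(312, 41, 69)

Hue: 56 − 265 = -209°, but |-209| > 180 so the shorter arc goes the other way: Δh = -209 + 360 = 151°.
H = 265 + 0.31 × (151) = 311.81 → 312°
S = 41 + 0.31 × (42 − 41) = 41.31 → 41%
L = 81 + 0.31 × (42 − 81) = 68.91 → 69%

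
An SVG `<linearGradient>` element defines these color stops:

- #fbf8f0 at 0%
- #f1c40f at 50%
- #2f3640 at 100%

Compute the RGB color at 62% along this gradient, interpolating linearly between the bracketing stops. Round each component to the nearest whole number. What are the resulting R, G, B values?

(194, 162, 27)

62% lies between the 50% and 100% stops, so the local fraction is t = (62 − 50)/(100 − 50) = 12/50 ≈ 0.24.
#f1c40f → (241, 196, 15); #2f3640 → (47, 54, 64).
R = 241 + 0.24 × (47 − 241) = 194.44 → 194
G = 196 + 0.24 × (54 − 196) = 161.92 → 162
B = 15 + 0.24 × (64 − 15) = 26.76 → 27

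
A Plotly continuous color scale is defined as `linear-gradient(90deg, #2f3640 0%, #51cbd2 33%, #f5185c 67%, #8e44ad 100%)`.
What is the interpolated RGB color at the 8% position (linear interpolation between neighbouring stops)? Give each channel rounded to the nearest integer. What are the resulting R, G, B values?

(55, 90, 99)

8% lies between the 0% and 33% stops, so the local fraction is t = (8 − 0)/(33 − 0) = 8/33 ≈ 0.2424.
#2f3640 → (47, 54, 64); #51cbd2 → (81, 203, 210).
R = 47 + 0.2424 × (81 − 47) = 55.242 → 55
G = 54 + 0.2424 × (203 − 54) = 90.118 → 90
B = 64 + 0.2424 × (210 − 64) = 99.39 → 99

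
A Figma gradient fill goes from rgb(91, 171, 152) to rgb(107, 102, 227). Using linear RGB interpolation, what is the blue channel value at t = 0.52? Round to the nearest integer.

191

B = 152 + 0.52 × (227 − 152) = 191 → 191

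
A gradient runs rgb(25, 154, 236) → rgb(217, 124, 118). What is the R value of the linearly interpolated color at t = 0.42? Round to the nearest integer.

106

R = 25 + 0.42 × (217 − 25) = 105.64 → 106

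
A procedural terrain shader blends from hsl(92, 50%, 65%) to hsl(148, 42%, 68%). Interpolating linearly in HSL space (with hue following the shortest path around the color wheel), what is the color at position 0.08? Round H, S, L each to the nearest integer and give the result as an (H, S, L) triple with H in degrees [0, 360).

Hue arc: Δh = 148 − 92 = 56° (|Δh| ≤ 180, already the shorter path).
H = 92 + 0.08 × (56) = 96.48 → 96°
S = 50 + 0.08 × (42 − 50) = 49.36 → 49%
L = 65 + 0.08 × (68 − 65) = 65.24 → 65%

(96, 49, 65)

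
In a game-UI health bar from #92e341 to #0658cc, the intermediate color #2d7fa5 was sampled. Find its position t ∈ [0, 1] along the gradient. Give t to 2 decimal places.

0.72

Invert the lerp on the R channel (largest span, 140): t = (45 − 146) / (6 − 146) = -101/-140 = 0.72143.
Check on G: (127 − 227)/(88 − 227) = 0.7194 ✓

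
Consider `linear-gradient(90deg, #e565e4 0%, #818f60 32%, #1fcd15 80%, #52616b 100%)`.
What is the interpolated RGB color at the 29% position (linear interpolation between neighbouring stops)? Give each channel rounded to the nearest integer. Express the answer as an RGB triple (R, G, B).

(138, 139, 108)

29% lies between the 0% and 32% stops, so the local fraction is t = (29 − 0)/(32 − 0) = 29/32 ≈ 0.9062.
#e565e4 → (229, 101, 228); #818f60 → (129, 143, 96).
R = 229 + 0.9062 × (129 − 229) = 138.38 → 138
G = 101 + 0.9062 × (143 − 101) = 139.06 → 139
B = 228 + 0.9062 × (96 − 228) = 108.382 → 108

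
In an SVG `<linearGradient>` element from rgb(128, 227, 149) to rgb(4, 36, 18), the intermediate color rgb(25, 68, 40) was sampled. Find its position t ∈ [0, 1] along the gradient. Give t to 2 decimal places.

Invert the lerp on the G channel (largest span, 191): t = (68 − 227) / (36 − 227) = -159/-191 = 0.83246.
Check on R: (25 − 128)/(4 − 128) = 0.8306 ✓

0.83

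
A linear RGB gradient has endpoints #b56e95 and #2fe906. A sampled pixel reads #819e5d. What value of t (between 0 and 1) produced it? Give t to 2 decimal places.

0.39

Invert the lerp on the B channel (largest span, 143): t = (93 − 149) / (6 − 149) = -56/-143 = 0.39161.
Check on R: (129 − 181)/(47 − 181) = 0.3881 ✓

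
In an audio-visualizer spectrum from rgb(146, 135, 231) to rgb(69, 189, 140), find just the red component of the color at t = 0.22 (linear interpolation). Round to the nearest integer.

R = 146 + 0.22 × (69 − 146) = 129.06 → 129

129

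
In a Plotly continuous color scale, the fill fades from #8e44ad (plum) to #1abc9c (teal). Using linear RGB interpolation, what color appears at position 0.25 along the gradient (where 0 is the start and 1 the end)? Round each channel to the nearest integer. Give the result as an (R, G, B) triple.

#8e44ad → (142, 68, 173); #1abc9c → (26, 188, 156).
R = 142 + 0.25 × (26 − 142) = 142 + 0.25 × -116 = 113 → 113
G = 68 + 0.25 × (188 − 68) = 68 + 0.25 × 120 = 98 → 98
B = 173 + 0.25 × (156 − 173) = 173 + 0.25 × -17 = 168.75 → 169

(113, 98, 169)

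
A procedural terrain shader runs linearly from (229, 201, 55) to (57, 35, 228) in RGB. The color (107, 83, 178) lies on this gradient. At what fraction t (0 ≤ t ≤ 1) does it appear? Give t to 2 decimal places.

Invert the lerp on the B channel (largest span, 173): t = (178 − 55) / (228 − 55) = 123/173 = 0.71098.
Check on R: (107 − 229)/(57 − 229) = 0.7093 ✓

0.71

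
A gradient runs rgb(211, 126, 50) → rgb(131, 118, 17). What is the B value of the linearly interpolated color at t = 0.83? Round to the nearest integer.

23

B = 50 + 0.83 × (17 − 50) = 22.61 → 23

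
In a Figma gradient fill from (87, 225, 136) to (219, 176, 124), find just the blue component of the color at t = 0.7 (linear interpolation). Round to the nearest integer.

B = 136 + 0.7 × (124 − 136) = 127.6 → 128

128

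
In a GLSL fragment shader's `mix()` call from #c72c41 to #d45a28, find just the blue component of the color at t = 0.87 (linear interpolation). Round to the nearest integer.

B₁ = 65 (from #c72c41), B₂ = 40 (from #d45a28).
B = 65 + 0.87 × (40 − 65) = 43.25 → 43

43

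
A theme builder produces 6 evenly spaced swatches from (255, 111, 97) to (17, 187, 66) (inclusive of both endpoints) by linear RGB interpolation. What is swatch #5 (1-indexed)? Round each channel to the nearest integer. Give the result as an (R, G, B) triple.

(65, 172, 72)

With 6 swatches and endpoints inclusive, swatch 5 sits at t = (5 − 1)/(6 − 1) = 4/5 ≈ 0.8.
R = 255 + 0.8 × (17 − 255) = 64.6 → 65
G = 111 + 0.8 × (187 − 111) = 171.8 → 172
B = 97 + 0.8 × (66 − 97) = 72.2 → 72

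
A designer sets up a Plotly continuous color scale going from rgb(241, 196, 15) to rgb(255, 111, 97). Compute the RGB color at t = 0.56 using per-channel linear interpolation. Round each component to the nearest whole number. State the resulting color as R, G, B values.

R = 241 + 0.56 × (255 − 241) = 241 + 0.56 × 14 = 248.84 → 249
G = 196 + 0.56 × (111 − 196) = 196 + 0.56 × -85 = 148.4 → 148
B = 15 + 0.56 × (97 − 15) = 15 + 0.56 × 82 = 60.92 → 61
So the blended color is (249, 148, 61), about #f9943d.

(249, 148, 61)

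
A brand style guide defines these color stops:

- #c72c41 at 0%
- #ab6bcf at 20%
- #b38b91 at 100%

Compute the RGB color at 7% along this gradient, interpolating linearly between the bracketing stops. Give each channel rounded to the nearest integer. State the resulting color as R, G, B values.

(189, 66, 115)

7% lies between the 0% and 20% stops, so the local fraction is t = (7 − 0)/(20 − 0) = 7/20 ≈ 0.35.
#c72c41 → (199, 44, 65); #ab6bcf → (171, 107, 207).
R = 199 + 0.35 × (171 − 199) = 189.2 → 189
G = 44 + 0.35 × (107 − 44) = 66.05 → 66
B = 65 + 0.35 × (207 − 65) = 114.7 → 115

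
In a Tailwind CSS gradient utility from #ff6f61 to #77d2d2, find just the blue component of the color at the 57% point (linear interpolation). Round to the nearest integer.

161

B₁ = 97 (from #ff6f61), B₂ = 210 (from #77d2d2).
B = 97 + 0.57 × (210 − 97) = 161.41 → 161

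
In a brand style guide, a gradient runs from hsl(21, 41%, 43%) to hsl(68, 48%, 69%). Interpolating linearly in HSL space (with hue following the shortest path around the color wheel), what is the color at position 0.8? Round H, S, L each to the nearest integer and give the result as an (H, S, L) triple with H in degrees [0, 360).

(59, 47, 64)

Hue arc: Δh = 68 − 21 = 47° (|Δh| ≤ 180, already the shorter path).
H = 21 + 0.8 × (47) = 58.6 → 59°
S = 41 + 0.8 × (48 − 41) = 46.6 → 47%
L = 43 + 0.8 × (69 − 43) = 63.8 → 64%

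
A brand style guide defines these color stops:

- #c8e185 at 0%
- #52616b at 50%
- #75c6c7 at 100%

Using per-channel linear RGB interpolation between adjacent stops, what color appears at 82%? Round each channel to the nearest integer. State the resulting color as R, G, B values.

82% lies between the 50% and 100% stops, so the local fraction is t = (82 − 50)/(100 − 50) = 32/50 ≈ 0.64.
#52616b → (82, 97, 107); #75c6c7 → (117, 198, 199).
R = 82 + 0.64 × (117 − 82) = 104.4 → 104
G = 97 + 0.64 × (198 − 97) = 161.64 → 162
B = 107 + 0.64 × (199 − 107) = 165.88 → 166

(104, 162, 166)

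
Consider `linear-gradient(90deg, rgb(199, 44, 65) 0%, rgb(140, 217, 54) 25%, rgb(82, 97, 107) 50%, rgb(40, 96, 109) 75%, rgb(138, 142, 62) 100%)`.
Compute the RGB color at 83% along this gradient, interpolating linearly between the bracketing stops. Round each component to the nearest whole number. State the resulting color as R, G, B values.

(71, 111, 94)

83% lies between the 75% and 100% stops, so the local fraction is t = (83 − 75)/(100 − 75) = 8/25 ≈ 0.32.
R = 40 + 0.32 × (138 − 40) = 71.36 → 71
G = 96 + 0.32 × (142 − 96) = 110.72 → 111
B = 109 + 0.32 × (62 − 109) = 93.96 → 94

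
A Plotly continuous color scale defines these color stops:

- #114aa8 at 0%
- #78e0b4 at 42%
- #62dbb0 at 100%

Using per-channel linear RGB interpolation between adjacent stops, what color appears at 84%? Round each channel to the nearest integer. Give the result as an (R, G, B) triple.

84% lies between the 42% and 100% stops, so the local fraction is t = (84 − 42)/(100 − 42) = 42/58 ≈ 0.7241.
#78e0b4 → (120, 224, 180); #62dbb0 → (98, 219, 176).
R = 120 + 0.7241 × (98 − 120) = 104.07 → 104
G = 224 + 0.7241 × (219 − 224) = 220.38 → 220
B = 180 + 0.7241 × (176 − 180) = 177.104 → 177

(104, 220, 177)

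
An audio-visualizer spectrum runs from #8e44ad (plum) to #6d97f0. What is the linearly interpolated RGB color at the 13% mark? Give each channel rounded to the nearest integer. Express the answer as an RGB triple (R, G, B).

#8e44ad → (142, 68, 173); #6d97f0 → (109, 151, 240).
13% corresponds to t = 0.13.
R = 142 + 0.13 × (109 − 142) = 142 + 0.13 × -33 = 137.71 → 138
G = 68 + 0.13 × (151 − 68) = 68 + 0.13 × 83 = 78.79 → 79
B = 173 + 0.13 × (240 − 173) = 173 + 0.13 × 67 = 181.71 → 182
So the blended color is (138, 79, 182), about #8a4fb6.

(138, 79, 182)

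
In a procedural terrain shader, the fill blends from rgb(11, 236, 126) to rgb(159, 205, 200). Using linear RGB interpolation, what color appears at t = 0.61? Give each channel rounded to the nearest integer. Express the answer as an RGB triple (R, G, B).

R = 11 + 0.61 × (159 − 11) = 11 + 0.61 × 148 = 101.28 → 101
G = 236 + 0.61 × (205 − 236) = 236 + 0.61 × -31 = 217.09 → 217
B = 126 + 0.61 × (200 − 126) = 126 + 0.61 × 74 = 171.14 → 171

(101, 217, 171)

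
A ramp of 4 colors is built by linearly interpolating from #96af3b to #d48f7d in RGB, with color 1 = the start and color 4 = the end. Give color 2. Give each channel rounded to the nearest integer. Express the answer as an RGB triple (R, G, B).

With 4 swatches and endpoints inclusive, swatch 2 sits at t = (2 − 1)/(4 − 1) = 1/3 ≈ 0.3333.
#96af3b → (150, 175, 59); #d48f7d → (212, 143, 125).
R = 150 + 0.3333 × (212 − 150) = 170.665 → 171
G = 175 + 0.3333 × (143 − 175) = 164.334 → 164
B = 59 + 0.3333 × (125 − 59) = 80.998 → 81

(171, 164, 81)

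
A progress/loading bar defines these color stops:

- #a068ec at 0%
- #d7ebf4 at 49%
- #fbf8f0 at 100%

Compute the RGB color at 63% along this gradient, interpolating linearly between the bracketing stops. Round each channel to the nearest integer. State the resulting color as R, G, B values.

63% lies between the 49% and 100% stops, so the local fraction is t = (63 − 49)/(100 − 49) = 14/51 ≈ 0.2745.
#d7ebf4 → (215, 235, 244); #fbf8f0 → (251, 248, 240).
R = 215 + 0.2745 × (251 − 215) = 224.882 → 225
G = 235 + 0.2745 × (248 − 235) = 238.569 → 239
B = 244 + 0.2745 × (240 − 244) = 242.902 → 243

(225, 239, 243)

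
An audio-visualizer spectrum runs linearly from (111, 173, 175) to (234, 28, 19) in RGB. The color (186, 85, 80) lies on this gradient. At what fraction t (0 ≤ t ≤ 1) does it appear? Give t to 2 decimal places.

0.61

Invert the lerp on the B channel (largest span, 156): t = (80 − 175) / (19 − 175) = -95/-156 = 0.60897.
Check on R: (186 − 111)/(234 − 111) = 0.6098 ✓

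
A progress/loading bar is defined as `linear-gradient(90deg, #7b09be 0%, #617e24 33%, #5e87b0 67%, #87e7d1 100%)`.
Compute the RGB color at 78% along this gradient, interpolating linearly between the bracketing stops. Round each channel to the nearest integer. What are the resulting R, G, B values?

78% lies between the 67% and 100% stops, so the local fraction is t = (78 − 67)/(100 − 67) = 11/33 ≈ 0.3333.
#5e87b0 → (94, 135, 176); #87e7d1 → (135, 231, 209).
R = 94 + 0.3333 × (135 − 94) = 107.665 → 108
G = 135 + 0.3333 × (231 − 135) = 166.997 → 167
B = 176 + 0.3333 × (209 − 176) = 186.999 → 187

(108, 167, 187)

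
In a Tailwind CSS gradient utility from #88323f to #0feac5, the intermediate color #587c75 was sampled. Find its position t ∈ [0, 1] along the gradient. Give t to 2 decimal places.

0.40

Invert the lerp on the G channel (largest span, 184): t = (124 − 50) / (234 − 50) = 74/184 = 0.40217.
Check on R: (88 − 136)/(15 − 136) = 0.3967 ✓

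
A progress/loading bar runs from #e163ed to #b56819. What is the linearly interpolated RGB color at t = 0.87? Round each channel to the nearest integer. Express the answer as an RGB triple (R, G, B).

(187, 103, 53)

#e163ed → (225, 99, 237); #b56819 → (181, 104, 25).
R = 225 + 0.87 × (181 − 225) = 225 + 0.87 × -44 = 186.72 → 187
G = 99 + 0.87 × (104 − 99) = 99 + 0.87 × 5 = 103.35 → 103
B = 237 + 0.87 × (25 − 237) = 237 + 0.87 × -212 = 52.56 → 53
So the blended color is (187, 103, 53), about #bb6735.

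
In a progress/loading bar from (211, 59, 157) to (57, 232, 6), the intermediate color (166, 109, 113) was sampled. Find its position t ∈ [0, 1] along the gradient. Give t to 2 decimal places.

0.29

Invert the lerp on the G channel (largest span, 173): t = (109 − 59) / (232 − 59) = 50/173 = 0.28902.
Check on R: (166 − 211)/(57 − 211) = 0.2922 ✓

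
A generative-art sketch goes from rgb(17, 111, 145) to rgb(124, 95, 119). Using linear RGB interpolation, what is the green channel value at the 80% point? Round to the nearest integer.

98

G = 111 + 0.8 × (95 − 111) = 98.2 → 98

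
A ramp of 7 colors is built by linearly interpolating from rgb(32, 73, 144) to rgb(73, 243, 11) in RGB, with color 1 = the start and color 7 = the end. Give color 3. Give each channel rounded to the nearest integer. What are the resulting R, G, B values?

(46, 130, 100)

With 7 swatches and endpoints inclusive, swatch 3 sits at t = (3 − 1)/(7 − 1) = 2/6 ≈ 0.3333.
R = 32 + 0.3333 × (73 − 32) = 45.665 → 46
G = 73 + 0.3333 × (243 − 73) = 129.661 → 130
B = 144 + 0.3333 × (11 − 144) = 99.671 → 100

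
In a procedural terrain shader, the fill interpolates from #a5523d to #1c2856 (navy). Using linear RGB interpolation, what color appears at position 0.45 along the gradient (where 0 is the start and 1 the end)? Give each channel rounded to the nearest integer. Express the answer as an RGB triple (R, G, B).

(103, 63, 72)

#a5523d → (165, 82, 61); #1c2856 → (28, 40, 86).
R = 165 + 0.45 × (28 − 165) = 165 + 0.45 × -137 = 103.35 → 103
G = 82 + 0.45 × (40 − 82) = 82 + 0.45 × -42 = 63.1 → 63
B = 61 + 0.45 × (86 − 61) = 61 + 0.45 × 25 = 72.25 → 72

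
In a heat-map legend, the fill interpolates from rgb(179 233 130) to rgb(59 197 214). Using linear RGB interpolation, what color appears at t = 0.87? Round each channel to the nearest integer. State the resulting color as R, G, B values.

(75, 202, 203)

R = 179 + 0.87 × (59 − 179) = 179 + 0.87 × -120 = 74.6 → 75
G = 233 + 0.87 × (197 − 233) = 233 + 0.87 × -36 = 201.68 → 202
B = 130 + 0.87 × (214 − 130) = 130 + 0.87 × 84 = 203.08 → 203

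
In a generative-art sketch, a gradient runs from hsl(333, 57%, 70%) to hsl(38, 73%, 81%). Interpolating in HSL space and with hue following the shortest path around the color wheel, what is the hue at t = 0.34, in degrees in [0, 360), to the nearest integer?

355

Hue: 38 − 333 = -295°, but |-295| > 180 so the shorter arc goes the other way: Δh = -295 + 360 = 65°.
H = 333 + 0.34 × (65) = 355.1 → 355°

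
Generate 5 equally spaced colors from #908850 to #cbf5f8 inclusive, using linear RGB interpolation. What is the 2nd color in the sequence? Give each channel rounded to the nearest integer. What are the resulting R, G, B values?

With 5 swatches and endpoints inclusive, swatch 2 sits at t = (2 − 1)/(5 − 1) = 1/4 ≈ 0.25.
#908850 → (144, 136, 80); #cbf5f8 → (203, 245, 248).
R = 144 + 0.25 × (203 − 144) = 158.75 → 159
G = 136 + 0.25 × (245 − 136) = 163.25 → 163
B = 80 + 0.25 × (248 − 80) = 122 → 122

(159, 163, 122)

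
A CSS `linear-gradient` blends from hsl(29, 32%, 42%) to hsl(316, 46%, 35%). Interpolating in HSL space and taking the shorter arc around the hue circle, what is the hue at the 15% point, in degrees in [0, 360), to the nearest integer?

Hue: 316 − 29 = 287°, but |287| > 180 so the shorter arc goes the other way: Δh = 287 − 360 = -73°.
H = 29 + 0.15 × (-73) = 18.05 → 18°

18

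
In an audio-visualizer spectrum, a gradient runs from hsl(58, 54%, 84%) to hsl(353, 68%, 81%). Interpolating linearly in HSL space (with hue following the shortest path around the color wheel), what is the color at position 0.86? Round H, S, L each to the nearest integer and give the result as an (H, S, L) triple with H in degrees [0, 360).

(2, 66, 81)

Hue: 353 − 58 = 295°, but |295| > 180 so the shorter arc goes the other way: Δh = 295 − 360 = -65°.
H = 58 + 0.86 × (-65) = 2.1 → 2°
S = 54 + 0.86 × (68 − 54) = 66.04 → 66%
L = 84 + 0.86 × (81 − 84) = 81.42 → 81%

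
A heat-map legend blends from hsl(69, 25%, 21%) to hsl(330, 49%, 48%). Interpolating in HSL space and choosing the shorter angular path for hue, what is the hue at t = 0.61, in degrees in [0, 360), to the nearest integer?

Hue: 330 − 69 = 261°, but |261| > 180 so the shorter arc goes the other way: Δh = 261 − 360 = -99°.
H = 69 + 0.61 × (-99) = 8.61 → 9°

9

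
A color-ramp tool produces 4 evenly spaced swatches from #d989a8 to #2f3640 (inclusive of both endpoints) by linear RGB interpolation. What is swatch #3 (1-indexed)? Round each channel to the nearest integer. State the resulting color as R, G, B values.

(104, 82, 99)

With 4 swatches and endpoints inclusive, swatch 3 sits at t = (3 − 1)/(4 − 1) = 2/3 ≈ 0.6667.
#d989a8 → (217, 137, 168); #2f3640 → (47, 54, 64).
R = 217 + 0.6667 × (47 − 217) = 103.661 → 104
G = 137 + 0.6667 × (54 − 137) = 81.664 → 82
B = 168 + 0.6667 × (64 − 168) = 98.663 → 99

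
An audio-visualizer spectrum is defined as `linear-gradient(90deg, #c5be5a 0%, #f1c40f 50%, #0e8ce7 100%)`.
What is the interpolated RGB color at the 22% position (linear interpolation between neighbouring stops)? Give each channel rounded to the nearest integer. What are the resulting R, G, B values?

(216, 193, 57)

22% lies between the 0% and 50% stops, so the local fraction is t = (22 − 0)/(50 − 0) = 22/50 ≈ 0.44.
#c5be5a → (197, 190, 90); #f1c40f → (241, 196, 15).
R = 197 + 0.44 × (241 − 197) = 216.36 → 216
G = 190 + 0.44 × (196 − 190) = 192.64 → 193
B = 90 + 0.44 × (15 − 90) = 57 → 57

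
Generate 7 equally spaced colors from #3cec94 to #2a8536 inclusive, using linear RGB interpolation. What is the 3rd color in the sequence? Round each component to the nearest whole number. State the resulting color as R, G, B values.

With 7 swatches and endpoints inclusive, swatch 3 sits at t = (3 − 1)/(7 − 1) = 2/6 ≈ 0.3333.
#3cec94 → (60, 236, 148); #2a8536 → (42, 133, 54).
R = 60 + 0.3333 × (42 − 60) = 54.001 → 54
G = 236 + 0.3333 × (133 − 236) = 201.67 → 202
B = 148 + 0.3333 × (54 − 148) = 116.67 → 117

(54, 202, 117)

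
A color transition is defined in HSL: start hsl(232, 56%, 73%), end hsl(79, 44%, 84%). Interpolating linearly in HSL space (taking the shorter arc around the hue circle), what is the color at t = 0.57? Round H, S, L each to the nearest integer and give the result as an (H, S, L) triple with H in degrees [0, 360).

(145, 49, 79)

Hue arc: Δh = 79 − 232 = -153° (|Δh| ≤ 180, already the shorter path).
H = 232 + 0.57 × (-153) = 144.79 → 145°
S = 56 + 0.57 × (44 − 56) = 49.16 → 49%
L = 73 + 0.57 × (84 − 73) = 79.27 → 79%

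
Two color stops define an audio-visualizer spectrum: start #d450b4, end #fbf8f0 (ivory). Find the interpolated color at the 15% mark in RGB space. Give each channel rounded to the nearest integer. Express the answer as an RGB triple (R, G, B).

#d450b4 → (212, 80, 180); #fbf8f0 → (251, 248, 240).
15% corresponds to t = 0.15.
R = 212 + 0.15 × (251 − 212) = 212 + 0.15 × 39 = 217.85 → 218
G = 80 + 0.15 × (248 − 80) = 80 + 0.15 × 168 = 105.2 → 105
B = 180 + 0.15 × (240 − 180) = 180 + 0.15 × 60 = 189 → 189

(218, 105, 189)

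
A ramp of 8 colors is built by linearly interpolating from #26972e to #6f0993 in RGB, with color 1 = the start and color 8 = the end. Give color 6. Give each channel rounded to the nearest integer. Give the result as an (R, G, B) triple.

With 8 swatches and endpoints inclusive, swatch 6 sits at t = (6 − 1)/(8 − 1) = 5/7 ≈ 0.7143.
#26972e → (38, 151, 46); #6f0993 → (111, 9, 147).
R = 38 + 0.7143 × (111 − 38) = 90.144 → 90
G = 151 + 0.7143 × (9 − 151) = 49.569 → 50
B = 46 + 0.7143 × (147 − 46) = 118.144 → 118

(90, 50, 118)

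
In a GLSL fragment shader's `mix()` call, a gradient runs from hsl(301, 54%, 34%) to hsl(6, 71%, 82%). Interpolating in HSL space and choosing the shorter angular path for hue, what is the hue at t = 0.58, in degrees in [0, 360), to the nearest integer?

339

Hue: 6 − 301 = -295°, but |-295| > 180 so the shorter arc goes the other way: Δh = -295 + 360 = 65°.
H = 301 + 0.58 × (65) = 338.7 → 339°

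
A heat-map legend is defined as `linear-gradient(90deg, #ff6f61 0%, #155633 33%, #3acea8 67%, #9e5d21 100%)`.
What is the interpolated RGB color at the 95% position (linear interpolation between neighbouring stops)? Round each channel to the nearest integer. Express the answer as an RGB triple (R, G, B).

(143, 110, 53)

95% lies between the 67% and 100% stops, so the local fraction is t = (95 − 67)/(100 − 67) = 28/33 ≈ 0.8485.
#3acea8 → (58, 206, 168); #9e5d21 → (158, 93, 33).
R = 58 + 0.8485 × (158 − 58) = 142.85 → 143
G = 206 + 0.8485 × (93 − 206) = 110.12 → 110
B = 168 + 0.8485 × (33 − 168) = 53.453 → 53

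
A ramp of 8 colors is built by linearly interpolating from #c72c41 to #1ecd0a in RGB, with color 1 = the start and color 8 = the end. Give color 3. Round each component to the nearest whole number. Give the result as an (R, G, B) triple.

(151, 90, 49)

With 8 swatches and endpoints inclusive, swatch 3 sits at t = (3 − 1)/(8 − 1) = 2/7 ≈ 0.2857.
#c72c41 → (199, 44, 65); #1ecd0a → (30, 205, 10).
R = 199 + 0.2857 × (30 − 199) = 150.717 → 151
G = 44 + 0.2857 × (205 − 44) = 89.998 → 90
B = 65 + 0.2857 × (10 − 65) = 49.287 → 49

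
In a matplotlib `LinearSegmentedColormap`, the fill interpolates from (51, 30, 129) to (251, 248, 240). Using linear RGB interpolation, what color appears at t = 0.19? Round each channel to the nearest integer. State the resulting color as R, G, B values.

(89, 71, 150)

R = 51 + 0.19 × (251 − 51) = 51 + 0.19 × 200 = 89 → 89
G = 30 + 0.19 × (248 − 30) = 30 + 0.19 × 218 = 71.42 → 71
B = 129 + 0.19 × (240 − 129) = 129 + 0.19 × 111 = 150.09 → 150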